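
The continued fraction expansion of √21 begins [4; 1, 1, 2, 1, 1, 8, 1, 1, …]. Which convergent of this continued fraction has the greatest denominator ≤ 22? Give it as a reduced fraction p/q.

55/12

a_0 = 4: 4/1  (≤ bound)
a_1 = 1: 5/1  (≤ bound)
a_2 = 1: 9/2  (≤ bound)
a_3 = 2: 23/5  (≤ bound)
a_4 = 1: 32/7  (≤ bound)
a_5 = 1: 55/12  (≤ bound)
a_6 = 8: 472/103  (> 22, stop)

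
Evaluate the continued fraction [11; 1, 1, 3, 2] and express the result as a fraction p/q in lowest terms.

Start with 2.
3 + 1/(2/1) = 3 + 1/2 = 7/2
1 + 1/(7/2) = 1 + 2/7 = 9/7
1 + 1/(9/7) = 1 + 7/9 = 16/9
11 + 1/(16/9) = 11 + 9/16 = 185/16

185/16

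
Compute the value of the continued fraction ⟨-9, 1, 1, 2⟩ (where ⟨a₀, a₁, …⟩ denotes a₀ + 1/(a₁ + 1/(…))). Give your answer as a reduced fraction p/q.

-42/5

Start with 2.
1 + 1/(2/1) = 1 + 1/2 = 3/2
1 + 1/(3/2) = 1 + 2/3 = 5/3
-9 + 1/(5/3) = -9 + 3/5 = -42/5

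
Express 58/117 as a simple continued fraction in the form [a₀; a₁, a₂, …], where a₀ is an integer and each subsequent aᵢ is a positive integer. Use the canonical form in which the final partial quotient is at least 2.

58 = 0·117 + 58, so a_0 = 0
117 = 2·58 + 1, so a_1 = 2
58 = 58·1 + 0, so a_2 = 58

[0; 2, 58]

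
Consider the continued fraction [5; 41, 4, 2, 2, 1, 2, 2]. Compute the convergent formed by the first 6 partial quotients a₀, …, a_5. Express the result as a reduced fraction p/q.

Work from the innermost term outward:
Start with 1.
2 + 1/(1/1) = 2 + 1/1 = 3/1
2 + 1/(3/1) = 2 + 1/3 = 7/3
4 + 1/(7/3) = 4 + 3/7 = 31/7
41 + 1/(31/7) = 41 + 7/31 = 1278/31
5 + 1/(1278/31) = 5 + 31/1278 = 6421/1278

6421/1278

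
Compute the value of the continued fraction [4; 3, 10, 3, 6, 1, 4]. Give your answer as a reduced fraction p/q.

a_0 = 4: 4/1
a_1 = 3: 13/3
a_2 = 10: 134/31
a_3 = 3: 415/96
a_4 = 6: 2624/607
a_5 = 1: 3039/703
a_6 = 4: 14780/3419

14780/3419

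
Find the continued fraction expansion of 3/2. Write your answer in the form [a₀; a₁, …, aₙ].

3 ÷ 2 → quotient 1, remainder 1
2 ÷ 1 → quotient 2, remainder 0

[1; 2]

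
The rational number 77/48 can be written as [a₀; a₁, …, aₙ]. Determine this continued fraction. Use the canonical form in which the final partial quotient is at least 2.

[1; 1, 1, 1, 1, 9]

77 = 1·48 + 29, so a_0 = 1
48 = 1·29 + 19, so a_1 = 1
29 = 1·19 + 10, so a_2 = 1
19 = 1·10 + 9, so a_3 = 1
10 = 1·9 + 1, so a_4 = 1
9 = 9·1 + 0, so a_5 = 9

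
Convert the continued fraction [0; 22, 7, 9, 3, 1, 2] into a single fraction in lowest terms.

725/16052

Start with 2.
1 + 1/(2/1) = 1 + 1/2 = 3/2
3 + 1/(3/2) = 3 + 2/3 = 11/3
9 + 1/(11/3) = 9 + 3/11 = 102/11
7 + 1/(102/11) = 7 + 11/102 = 725/102
22 + 1/(725/102) = 22 + 102/725 = 16052/725
0 + 1/(16052/725) = 0 + 725/16052 = 725/16052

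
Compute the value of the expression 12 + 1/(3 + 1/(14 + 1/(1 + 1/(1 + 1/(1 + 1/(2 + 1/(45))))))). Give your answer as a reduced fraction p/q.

Start with 45.
2 + 1/(45/1) = 2 + 1/45 = 91/45
1 + 1/(91/45) = 1 + 45/91 = 136/91
1 + 1/(136/91) = 1 + 91/136 = 227/136
1 + 1/(227/136) = 1 + 136/227 = 363/227
14 + 1/(363/227) = 14 + 227/363 = 5309/363
3 + 1/(5309/363) = 3 + 363/5309 = 16290/5309
12 + 1/(16290/5309) = 12 + 5309/16290 = 200789/16290

200789/16290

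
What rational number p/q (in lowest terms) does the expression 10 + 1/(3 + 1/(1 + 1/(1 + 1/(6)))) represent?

473/46

Start with 6.
1 + 1/(6/1) = 1 + 1/6 = 7/6
1 + 1/(7/6) = 1 + 6/7 = 13/7
3 + 1/(13/7) = 3 + 7/13 = 46/13
10 + 1/(46/13) = 10 + 13/46 = 473/46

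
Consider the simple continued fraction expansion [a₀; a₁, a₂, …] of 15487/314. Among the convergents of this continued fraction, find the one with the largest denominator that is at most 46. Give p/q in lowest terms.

a_0 = 49: 49/1  (≤ bound)
a_1 = 3: 148/3  (≤ bound)
a_2 = 9: 1381/28  (≤ bound)
a_3 = 5: 7053/143  (> 46, stop)

1381/28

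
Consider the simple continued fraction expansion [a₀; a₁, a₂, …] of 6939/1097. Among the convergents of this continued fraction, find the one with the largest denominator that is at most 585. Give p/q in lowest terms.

a_0 = 6: 6/1  (≤ bound)
a_1 = 3: 19/3  (≤ bound)
a_2 = 13: 253/40  (≤ bound)
a_3 = 1: 272/43  (≤ bound)
a_4 = 2: 797/126  (≤ bound)
a_5 = 1: 1069/169  (≤ bound)
a_6 = 2: 2935/464  (≤ bound)
a_7 = 2: 6939/1097  (> 585, stop)

2935/464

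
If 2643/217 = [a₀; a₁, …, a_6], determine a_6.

2

⌊2643/217⌋ = 12, remainder 39
⌊217/39⌋ = 5, remainder 22
⌊39/22⌋ = 1, remainder 17
⌊22/17⌋ = 1, remainder 5
⌊17/5⌋ = 3, remainder 2
⌊5/2⌋ = 2, remainder 1
⌊2/1⌋ = 2, remainder 0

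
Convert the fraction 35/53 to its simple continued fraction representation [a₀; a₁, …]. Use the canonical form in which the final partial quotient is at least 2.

[0; 1, 1, 1, 17]

35 ÷ 53 → quotient 0, remainder 35
53 ÷ 35 → quotient 1, remainder 18
35 ÷ 18 → quotient 1, remainder 17
18 ÷ 17 → quotient 1, remainder 1
17 ÷ 1 → quotient 17, remainder 0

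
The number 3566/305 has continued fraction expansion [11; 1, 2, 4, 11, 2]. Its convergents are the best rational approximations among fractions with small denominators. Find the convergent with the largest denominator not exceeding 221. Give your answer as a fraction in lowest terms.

List convergents until the denominator exceeds the bound:
a_0 = 11: 11/1  (≤ bound)
a_1 = 1: 12/1  (≤ bound)
a_2 = 2: 35/3  (≤ bound)
a_3 = 4: 152/13  (≤ bound)
a_4 = 11: 1707/146  (≤ bound)
a_5 = 2: 3566/305  (> 221, stop)

1707/146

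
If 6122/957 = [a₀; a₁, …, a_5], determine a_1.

2

⌊6122/957⌋ = 6, remainder 380
⌊957/380⌋ = 2, remainder 197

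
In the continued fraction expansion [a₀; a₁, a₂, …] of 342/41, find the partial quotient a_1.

2

342 = 8·41 + 14, so a_0 = 8
41 = 2·14 + 13, so a_1 = 2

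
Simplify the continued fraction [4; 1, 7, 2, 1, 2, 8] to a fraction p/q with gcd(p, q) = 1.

2738/561

a_0 = 4: 4/1
a_1 = 1: 5/1
a_2 = 7: 39/8
a_3 = 2: 83/17
a_4 = 1: 122/25
a_5 = 2: 327/67
a_6 = 8: 2738/561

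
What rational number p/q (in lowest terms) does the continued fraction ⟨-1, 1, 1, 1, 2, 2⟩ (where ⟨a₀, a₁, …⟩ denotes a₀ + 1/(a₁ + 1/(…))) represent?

Work from the innermost term outward:
Start with 2.
2 + 1/(2/1) = 2 + 1/2 = 5/2
1 + 1/(5/2) = 1 + 2/5 = 7/5
1 + 1/(7/5) = 1 + 5/7 = 12/7
1 + 1/(12/7) = 1 + 7/12 = 19/12
-1 + 1/(19/12) = -1 + 12/19 = -7/19

-7/19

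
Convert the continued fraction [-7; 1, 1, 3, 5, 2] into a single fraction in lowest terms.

-521/81

a_0 = -7: -7/1
a_1 = 1: -6/1
a_2 = 1: -13/2
a_3 = 3: -45/7
a_4 = 5: -238/37
a_5 = 2: -521/81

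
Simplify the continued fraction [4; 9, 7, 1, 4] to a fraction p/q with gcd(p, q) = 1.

Start with 4.
1 + 1/(4/1) = 1 + 1/4 = 5/4
7 + 1/(5/4) = 7 + 4/5 = 39/5
9 + 1/(39/5) = 9 + 5/39 = 356/39
4 + 1/(356/39) = 4 + 39/356 = 1463/356

1463/356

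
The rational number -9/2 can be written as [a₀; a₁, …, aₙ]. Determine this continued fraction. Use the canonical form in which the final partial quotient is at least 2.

[-5; 2]

-9 = -5·2 + 1, so a_0 = -5
2 = 2·1 + 0, so a_1 = 2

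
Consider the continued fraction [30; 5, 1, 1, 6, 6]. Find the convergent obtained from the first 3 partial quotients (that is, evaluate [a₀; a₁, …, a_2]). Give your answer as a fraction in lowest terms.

181/6

Use the convergent recurrence hₖ = aₖ·hₖ₋₁ + hₖ₋₂ (and likewise for the denominators kₖ):
a_0 = 30: 30/1
a_1 = 5: 151/5
a_2 = 1: 181/6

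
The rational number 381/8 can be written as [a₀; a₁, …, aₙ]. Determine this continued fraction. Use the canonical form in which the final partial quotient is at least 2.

Apply division with remainder until the remainder is 0:
381 ÷ 8 → quotient 47, remainder 5
8 ÷ 5 → quotient 1, remainder 3
5 ÷ 3 → quotient 1, remainder 2
3 ÷ 2 → quotient 1, remainder 1
2 ÷ 1 → quotient 2, remainder 0

[47; 1, 1, 1, 2]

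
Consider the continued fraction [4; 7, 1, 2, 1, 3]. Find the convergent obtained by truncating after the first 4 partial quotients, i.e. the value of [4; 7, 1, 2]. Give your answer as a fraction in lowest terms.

a_0 = 4: 4/1
a_1 = 7: 29/7
a_2 = 1: 33/8
a_3 = 2: 95/23

95/23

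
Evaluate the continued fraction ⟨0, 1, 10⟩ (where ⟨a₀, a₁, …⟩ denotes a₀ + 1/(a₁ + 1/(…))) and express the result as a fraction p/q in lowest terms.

10/11

Use the convergent recurrence hₖ = aₖ·hₖ₋₁ + hₖ₋₂ (and likewise for the denominators kₖ):
a_0 = 0: 0/1
a_1 = 1: 1/1
a_2 = 10: 10/11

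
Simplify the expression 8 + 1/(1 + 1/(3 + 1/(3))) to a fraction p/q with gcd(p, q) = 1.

114/13

Start with 3.
3 + 1/(3/1) = 3 + 1/3 = 10/3
1 + 1/(10/3) = 1 + 3/10 = 13/10
8 + 1/(13/10) = 8 + 10/13 = 114/13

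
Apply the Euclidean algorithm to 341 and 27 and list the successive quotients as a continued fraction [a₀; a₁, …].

⌊341/27⌋ = 12, remainder 17
⌊27/17⌋ = 1, remainder 10
⌊17/10⌋ = 1, remainder 7
⌊10/7⌋ = 1, remainder 3
⌊7/3⌋ = 2, remainder 1
⌊3/1⌋ = 3, remainder 0

[12; 1, 1, 1, 2, 3]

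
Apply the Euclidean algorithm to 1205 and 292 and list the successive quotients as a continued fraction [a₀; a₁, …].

⌊1205/292⌋ = 4, remainder 37
⌊292/37⌋ = 7, remainder 33
⌊37/33⌋ = 1, remainder 4
⌊33/4⌋ = 8, remainder 1
⌊4/1⌋ = 4, remainder 0

[4; 7, 1, 8, 4]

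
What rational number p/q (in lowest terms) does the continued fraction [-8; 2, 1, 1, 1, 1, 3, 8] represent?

-2963/389

Start with 8.
3 + 1/(8/1) = 3 + 1/8 = 25/8
1 + 1/(25/8) = 1 + 8/25 = 33/25
1 + 1/(33/25) = 1 + 25/33 = 58/33
1 + 1/(58/33) = 1 + 33/58 = 91/58
1 + 1/(91/58) = 1 + 58/91 = 149/91
2 + 1/(149/91) = 2 + 91/149 = 389/149
-8 + 1/(389/149) = -8 + 149/389 = -2963/389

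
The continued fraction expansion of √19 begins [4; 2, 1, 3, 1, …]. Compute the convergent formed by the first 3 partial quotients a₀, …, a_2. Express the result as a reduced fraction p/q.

a_0 = 4: 4/1
a_1 = 2: 9/2
a_2 = 1: 13/3

13/3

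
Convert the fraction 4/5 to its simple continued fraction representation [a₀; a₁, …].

Apply division with remainder until the remainder is 0:
⌊4/5⌋ = 0, remainder 4
⌊5/4⌋ = 1, remainder 1
⌊4/1⌋ = 4, remainder 0

[0; 1, 4]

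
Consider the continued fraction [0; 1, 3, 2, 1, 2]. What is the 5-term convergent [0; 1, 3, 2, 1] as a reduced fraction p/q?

10/13

Start with 1.
2 + 1/(1/1) = 2 + 1/1 = 3/1
3 + 1/(3/1) = 3 + 1/3 = 10/3
1 + 1/(10/3) = 1 + 3/10 = 13/10
0 + 1/(13/10) = 0 + 10/13 = 10/13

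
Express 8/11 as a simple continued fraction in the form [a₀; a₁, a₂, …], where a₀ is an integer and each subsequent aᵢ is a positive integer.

Apply division with remainder until the remainder is 0:
8 ÷ 11 → quotient 0, remainder 8
11 ÷ 8 → quotient 1, remainder 3
8 ÷ 3 → quotient 2, remainder 2
3 ÷ 2 → quotient 1, remainder 1
2 ÷ 1 → quotient 2, remainder 0

[0; 1, 2, 1, 2]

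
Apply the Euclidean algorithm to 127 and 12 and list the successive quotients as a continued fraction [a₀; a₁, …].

Run the Euclidean algorithm, recording each quotient:
⌊127/12⌋ = 10, remainder 7
⌊12/7⌋ = 1, remainder 5
⌊7/5⌋ = 1, remainder 2
⌊5/2⌋ = 2, remainder 1
⌊2/1⌋ = 2, remainder 0

[10; 1, 1, 2, 2]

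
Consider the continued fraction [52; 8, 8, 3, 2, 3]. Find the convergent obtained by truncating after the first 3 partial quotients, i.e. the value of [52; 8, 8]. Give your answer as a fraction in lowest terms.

3388/65

Use the convergent recurrence hₖ = aₖ·hₖ₋₁ + hₖ₋₂ (and likewise for the denominators kₖ):
a_0 = 52: 52/1
a_1 = 8: 417/8
a_2 = 8: 3388/65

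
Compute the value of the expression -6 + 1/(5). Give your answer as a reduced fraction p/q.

Compute successive convergents:
a_0 = -6: -6/1
a_1 = 5: -29/5

-29/5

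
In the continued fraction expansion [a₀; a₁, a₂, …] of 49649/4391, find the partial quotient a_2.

49649 ÷ 4391 → quotient 11, remainder 1348
4391 ÷ 1348 → quotient 3, remainder 347
1348 ÷ 347 → quotient 3, remainder 307

3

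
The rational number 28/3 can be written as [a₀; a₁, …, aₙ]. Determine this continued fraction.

[9; 3]

28 ÷ 3 → quotient 9, remainder 1
3 ÷ 1 → quotient 3, remainder 0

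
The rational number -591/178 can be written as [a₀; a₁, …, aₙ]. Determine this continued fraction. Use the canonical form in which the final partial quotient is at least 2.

[-4; 1, 2, 8, 7]

Repeatedly divide and take the remainder:
-591 = -4·178 + 121, so a_0 = -4
178 = 1·121 + 57, so a_1 = 1
121 = 2·57 + 7, so a_2 = 2
57 = 8·7 + 1, so a_3 = 8
7 = 7·1 + 0, so a_4 = 7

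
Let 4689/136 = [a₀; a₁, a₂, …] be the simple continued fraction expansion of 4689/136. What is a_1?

2

Run the Euclidean algorithm, recording each quotient:
⌊4689/136⌋ = 34, remainder 65
⌊136/65⌋ = 2, remainder 6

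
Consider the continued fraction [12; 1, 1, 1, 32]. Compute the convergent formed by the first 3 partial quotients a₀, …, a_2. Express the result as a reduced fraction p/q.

a_0 = 12: 12/1
a_1 = 1: 13/1
a_2 = 1: 25/2

25/2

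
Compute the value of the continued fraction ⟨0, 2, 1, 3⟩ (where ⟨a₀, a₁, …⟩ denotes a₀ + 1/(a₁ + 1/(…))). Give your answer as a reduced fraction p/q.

Build up convergents one term at a time:
a_0 = 0: 0/1
a_1 = 2: 1/2
a_2 = 1: 1/3
a_3 = 3: 4/11

4/11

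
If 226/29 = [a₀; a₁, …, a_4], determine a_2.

3

226 ÷ 29 → quotient 7, remainder 23
29 ÷ 23 → quotient 1, remainder 6
23 ÷ 6 → quotient 3, remainder 5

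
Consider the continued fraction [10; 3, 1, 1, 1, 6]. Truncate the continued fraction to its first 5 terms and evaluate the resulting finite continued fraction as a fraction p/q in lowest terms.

Collapse the nested fraction from the inside out:
Start with 1.
1 + 1/(1/1) = 1 + 1/1 = 2/1
1 + 1/(2/1) = 1 + 1/2 = 3/2
3 + 1/(3/2) = 3 + 2/3 = 11/3
10 + 1/(11/3) = 10 + 3/11 = 113/11

113/11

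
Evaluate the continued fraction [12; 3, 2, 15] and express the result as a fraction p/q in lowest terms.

1327/108

Start with 15.
2 + 1/(15/1) = 2 + 1/15 = 31/15
3 + 1/(31/15) = 3 + 15/31 = 108/31
12 + 1/(108/31) = 12 + 31/108 = 1327/108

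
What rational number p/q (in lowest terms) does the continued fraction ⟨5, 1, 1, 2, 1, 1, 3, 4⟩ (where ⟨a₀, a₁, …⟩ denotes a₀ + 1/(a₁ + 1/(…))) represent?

Start with 4.
3 + 1/(4/1) = 3 + 1/4 = 13/4
1 + 1/(13/4) = 1 + 4/13 = 17/13
1 + 1/(17/13) = 1 + 13/17 = 30/17
2 + 1/(30/17) = 2 + 17/30 = 77/30
1 + 1/(77/30) = 1 + 30/77 = 107/77
1 + 1/(107/77) = 1 + 77/107 = 184/107
5 + 1/(184/107) = 5 + 107/184 = 1027/184

1027/184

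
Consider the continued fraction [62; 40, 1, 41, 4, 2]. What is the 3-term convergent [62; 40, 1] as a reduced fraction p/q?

2543/41

Collapse the nested fraction from the inside out:
Start with 1.
40 + 1/(1/1) = 40 + 1/1 = 41/1
62 + 1/(41/1) = 62 + 1/41 = 2543/41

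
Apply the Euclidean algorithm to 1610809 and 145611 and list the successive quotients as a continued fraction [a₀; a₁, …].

⌊1610809/145611⌋ = 11, remainder 9088
⌊145611/9088⌋ = 16, remainder 203
⌊9088/203⌋ = 44, remainder 156
⌊203/156⌋ = 1, remainder 47
⌊156/47⌋ = 3, remainder 15
⌊47/15⌋ = 3, remainder 2
⌊15/2⌋ = 7, remainder 1
⌊2/1⌋ = 2, remainder 0

[11; 16, 44, 1, 3, 3, 7, 2]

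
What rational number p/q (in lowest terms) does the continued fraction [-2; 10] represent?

-19/10

Start with 10.
-2 + 1/(10/1) = -2 + 1/10 = -19/10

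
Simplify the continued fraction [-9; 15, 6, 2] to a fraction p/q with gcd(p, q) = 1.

-1760/197

a_0 = -9: -9/1
a_1 = 15: -134/15
a_2 = 6: -813/91
a_3 = 2: -1760/197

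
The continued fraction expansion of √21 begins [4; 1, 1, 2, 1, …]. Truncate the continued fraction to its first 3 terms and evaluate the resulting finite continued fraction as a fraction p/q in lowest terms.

9/2

Collapse the nested fraction from the inside out:
Start with 1.
1 + 1/(1/1) = 1 + 1/1 = 2/1
4 + 1/(2/1) = 4 + 1/2 = 9/2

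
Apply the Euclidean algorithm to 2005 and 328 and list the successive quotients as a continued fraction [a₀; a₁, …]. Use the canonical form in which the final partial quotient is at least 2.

[6; 8, 1, 6, 2, 2]

2005 = 6·328 + 37, so a_0 = 6
328 = 8·37 + 32, so a_1 = 8
37 = 1·32 + 5, so a_2 = 1
32 = 6·5 + 2, so a_3 = 6
5 = 2·2 + 1, so a_4 = 2
2 = 2·1 + 0, so a_5 = 2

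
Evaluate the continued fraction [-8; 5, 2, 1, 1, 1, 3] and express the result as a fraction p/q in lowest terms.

-1219/156

Start with 3.
1 + 1/(3/1) = 1 + 1/3 = 4/3
1 + 1/(4/3) = 1 + 3/4 = 7/4
1 + 1/(7/4) = 1 + 4/7 = 11/7
2 + 1/(11/7) = 2 + 7/11 = 29/11
5 + 1/(29/11) = 5 + 11/29 = 156/29
-8 + 1/(156/29) = -8 + 29/156 = -1219/156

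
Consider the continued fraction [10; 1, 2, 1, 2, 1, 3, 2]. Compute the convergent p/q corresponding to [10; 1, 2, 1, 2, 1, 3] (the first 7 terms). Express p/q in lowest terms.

601/56

Start with 3.
1 + 1/(3/1) = 1 + 1/3 = 4/3
2 + 1/(4/3) = 2 + 3/4 = 11/4
1 + 1/(11/4) = 1 + 4/11 = 15/11
2 + 1/(15/11) = 2 + 11/15 = 41/15
1 + 1/(41/15) = 1 + 15/41 = 56/41
10 + 1/(56/41) = 10 + 41/56 = 601/56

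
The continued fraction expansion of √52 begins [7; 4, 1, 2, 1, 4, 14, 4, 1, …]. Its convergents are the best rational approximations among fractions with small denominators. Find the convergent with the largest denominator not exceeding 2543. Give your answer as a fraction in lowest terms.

9223/1279

a_0 = 7: 7/1  (≤ bound)
a_1 = 4: 29/4  (≤ bound)
a_2 = 1: 36/5  (≤ bound)
a_3 = 2: 101/14  (≤ bound)
a_4 = 1: 137/19  (≤ bound)
a_5 = 4: 649/90  (≤ bound)
a_6 = 14: 9223/1279  (≤ bound)
a_7 = 4: 37541/5206  (> 2543, stop)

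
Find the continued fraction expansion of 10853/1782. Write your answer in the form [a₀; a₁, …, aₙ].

[6; 11, 14, 1, 1, 1, 3]

⌊10853/1782⌋ = 6, remainder 161
⌊1782/161⌋ = 11, remainder 11
⌊161/11⌋ = 14, remainder 7
⌊11/7⌋ = 1, remainder 4
⌊7/4⌋ = 1, remainder 3
⌊4/3⌋ = 1, remainder 1
⌊3/1⌋ = 3, remainder 0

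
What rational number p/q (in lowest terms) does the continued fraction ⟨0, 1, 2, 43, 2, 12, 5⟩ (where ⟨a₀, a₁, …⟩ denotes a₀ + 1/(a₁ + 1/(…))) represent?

Compute successive convergents:
a_0 = 0: 0/1
a_1 = 1: 1/1
a_2 = 2: 2/3
a_3 = 43: 87/130
a_4 = 2: 176/263
a_5 = 12: 2199/3286
a_6 = 5: 11171/16693

11171/16693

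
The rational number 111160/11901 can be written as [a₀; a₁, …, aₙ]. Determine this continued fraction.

[9; 2, 1, 15, 13, 3, 1, 4]

Apply division with remainder until the remainder is 0:
111160 ÷ 11901 → quotient 9, remainder 4051
11901 ÷ 4051 → quotient 2, remainder 3799
4051 ÷ 3799 → quotient 1, remainder 252
3799 ÷ 252 → quotient 15, remainder 19
252 ÷ 19 → quotient 13, remainder 5
19 ÷ 5 → quotient 3, remainder 4
5 ÷ 4 → quotient 1, remainder 1
4 ÷ 1 → quotient 4, remainder 0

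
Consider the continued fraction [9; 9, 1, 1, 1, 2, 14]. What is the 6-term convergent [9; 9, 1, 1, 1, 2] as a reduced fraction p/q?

Start with 2.
1 + 1/(2/1) = 1 + 1/2 = 3/2
1 + 1/(3/2) = 1 + 2/3 = 5/3
1 + 1/(5/3) = 1 + 3/5 = 8/5
9 + 1/(8/5) = 9 + 5/8 = 77/8
9 + 1/(77/8) = 9 + 8/77 = 701/77

701/77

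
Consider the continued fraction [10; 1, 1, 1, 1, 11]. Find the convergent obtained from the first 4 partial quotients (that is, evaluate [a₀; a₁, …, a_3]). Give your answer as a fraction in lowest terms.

32/3

Start with 1.
1 + 1/(1/1) = 1 + 1/1 = 2/1
1 + 1/(2/1) = 1 + 1/2 = 3/2
10 + 1/(3/2) = 10 + 2/3 = 32/3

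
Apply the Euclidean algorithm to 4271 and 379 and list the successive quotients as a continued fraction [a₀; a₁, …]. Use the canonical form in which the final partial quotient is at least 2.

[11; 3, 1, 2, 1, 1, 14]

4271 = 11·379 + 102, so a_0 = 11
379 = 3·102 + 73, so a_1 = 3
102 = 1·73 + 29, so a_2 = 1
73 = 2·29 + 15, so a_3 = 2
29 = 1·15 + 14, so a_4 = 1
15 = 1·14 + 1, so a_5 = 1
14 = 14·1 + 0, so a_6 = 14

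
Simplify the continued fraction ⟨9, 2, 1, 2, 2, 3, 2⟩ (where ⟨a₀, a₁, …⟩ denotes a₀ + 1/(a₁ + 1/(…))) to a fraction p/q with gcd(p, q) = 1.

1396/149

Collapse the nested fraction from the inside out:
Start with 2.
3 + 1/(2/1) = 3 + 1/2 = 7/2
2 + 1/(7/2) = 2 + 2/7 = 16/7
2 + 1/(16/7) = 2 + 7/16 = 39/16
1 + 1/(39/16) = 1 + 16/39 = 55/39
2 + 1/(55/39) = 2 + 39/55 = 149/55
9 + 1/(149/55) = 9 + 55/149 = 1396/149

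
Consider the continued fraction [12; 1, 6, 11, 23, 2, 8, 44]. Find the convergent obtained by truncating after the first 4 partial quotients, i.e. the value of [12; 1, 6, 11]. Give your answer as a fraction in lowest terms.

1003/78

a_0 = 12: 12/1
a_1 = 1: 13/1
a_2 = 6: 90/7
a_3 = 11: 1003/78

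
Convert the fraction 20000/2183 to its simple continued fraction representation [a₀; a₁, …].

⌊20000/2183⌋ = 9, remainder 353
⌊2183/353⌋ = 6, remainder 65
⌊353/65⌋ = 5, remainder 28
⌊65/28⌋ = 2, remainder 9
⌊28/9⌋ = 3, remainder 1
⌊9/1⌋ = 9, remainder 0

[9; 6, 5, 2, 3, 9]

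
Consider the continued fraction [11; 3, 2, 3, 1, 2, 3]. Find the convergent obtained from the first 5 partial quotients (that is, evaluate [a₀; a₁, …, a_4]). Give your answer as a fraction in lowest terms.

350/31

Start with 1.
3 + 1/(1/1) = 3 + 1/1 = 4/1
2 + 1/(4/1) = 2 + 1/4 = 9/4
3 + 1/(9/4) = 3 + 4/9 = 31/9
11 + 1/(31/9) = 11 + 9/31 = 350/31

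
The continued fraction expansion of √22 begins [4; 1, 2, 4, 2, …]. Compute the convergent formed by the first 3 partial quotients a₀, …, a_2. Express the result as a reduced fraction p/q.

14/3

Start with 2.
1 + 1/(2/1) = 1 + 1/2 = 3/2
4 + 1/(3/2) = 4 + 2/3 = 14/3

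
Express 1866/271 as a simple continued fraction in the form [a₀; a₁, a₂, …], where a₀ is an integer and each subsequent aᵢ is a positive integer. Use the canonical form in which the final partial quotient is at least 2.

1866 ÷ 271 → quotient 6, remainder 240
271 ÷ 240 → quotient 1, remainder 31
240 ÷ 31 → quotient 7, remainder 23
31 ÷ 23 → quotient 1, remainder 8
23 ÷ 8 → quotient 2, remainder 7
8 ÷ 7 → quotient 1, remainder 1
7 ÷ 1 → quotient 7, remainder 0

[6; 1, 7, 1, 2, 1, 7]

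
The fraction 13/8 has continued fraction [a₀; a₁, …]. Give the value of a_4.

2

13 ÷ 8 → quotient 1, remainder 5
8 ÷ 5 → quotient 1, remainder 3
5 ÷ 3 → quotient 1, remainder 2
3 ÷ 2 → quotient 1, remainder 1
2 ÷ 1 → quotient 2, remainder 0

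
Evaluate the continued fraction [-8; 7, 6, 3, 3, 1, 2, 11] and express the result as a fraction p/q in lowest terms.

-145117/18462

Use the convergent recurrence hₖ = aₖ·hₖ₋₁ + hₖ₋₂ (and likewise for the denominators kₖ):
a_0 = -8: -8/1
a_1 = 7: -55/7
a_2 = 6: -338/43
a_3 = 3: -1069/136
a_4 = 3: -3545/451
a_5 = 1: -4614/587
a_6 = 2: -12773/1625
a_7 = 11: -145117/18462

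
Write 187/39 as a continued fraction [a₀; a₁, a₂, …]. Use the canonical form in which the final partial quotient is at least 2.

[4; 1, 3, 1, 7]

187 ÷ 39 → quotient 4, remainder 31
39 ÷ 31 → quotient 1, remainder 8
31 ÷ 8 → quotient 3, remainder 7
8 ÷ 7 → quotient 1, remainder 1
7 ÷ 1 → quotient 7, remainder 0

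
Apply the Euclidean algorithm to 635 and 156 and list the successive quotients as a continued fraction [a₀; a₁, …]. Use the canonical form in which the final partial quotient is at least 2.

[4; 14, 5, 2]

⌊635/156⌋ = 4, remainder 11
⌊156/11⌋ = 14, remainder 2
⌊11/2⌋ = 5, remainder 1
⌊2/1⌋ = 2, remainder 0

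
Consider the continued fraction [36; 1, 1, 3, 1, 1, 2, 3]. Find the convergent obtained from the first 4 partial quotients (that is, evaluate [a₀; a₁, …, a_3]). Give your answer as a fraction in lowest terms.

Start with 3.
1 + 1/(3/1) = 1 + 1/3 = 4/3
1 + 1/(4/3) = 1 + 3/4 = 7/4
36 + 1/(7/4) = 36 + 4/7 = 256/7

256/7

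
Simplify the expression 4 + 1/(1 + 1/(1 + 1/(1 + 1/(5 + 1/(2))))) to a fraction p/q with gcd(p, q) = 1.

172/37

Use the convergent recurrence hₖ = aₖ·hₖ₋₁ + hₖ₋₂ (and likewise for the denominators kₖ):
a_0 = 4: 4/1
a_1 = 1: 5/1
a_2 = 1: 9/2
a_3 = 1: 14/3
a_4 = 5: 79/17
a_5 = 2: 172/37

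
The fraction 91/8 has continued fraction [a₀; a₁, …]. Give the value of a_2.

91 ÷ 8 → quotient 11, remainder 3
8 ÷ 3 → quotient 2, remainder 2
3 ÷ 2 → quotient 1, remainder 1

1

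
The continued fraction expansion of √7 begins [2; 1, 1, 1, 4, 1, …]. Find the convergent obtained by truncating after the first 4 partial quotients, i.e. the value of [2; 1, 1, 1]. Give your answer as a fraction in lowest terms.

8/3

Compute successive convergents:
a_0 = 2: 2/1
a_1 = 1: 3/1
a_2 = 1: 5/2
a_3 = 1: 8/3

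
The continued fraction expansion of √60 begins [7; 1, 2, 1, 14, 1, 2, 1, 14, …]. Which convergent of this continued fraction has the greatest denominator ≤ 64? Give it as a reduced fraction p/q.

a_0 = 7: 7/1  (≤ bound)
a_1 = 1: 8/1  (≤ bound)
a_2 = 2: 23/3  (≤ bound)
a_3 = 1: 31/4  (≤ bound)
a_4 = 14: 457/59  (≤ bound)
a_5 = 1: 488/63  (≤ bound)
a_6 = 2: 1433/185  (> 64, stop)

488/63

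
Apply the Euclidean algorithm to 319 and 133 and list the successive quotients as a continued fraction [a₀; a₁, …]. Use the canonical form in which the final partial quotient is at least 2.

⌊319/133⌋ = 2, remainder 53
⌊133/53⌋ = 2, remainder 27
⌊53/27⌋ = 1, remainder 26
⌊27/26⌋ = 1, remainder 1
⌊26/1⌋ = 26, remainder 0

[2; 2, 1, 1, 26]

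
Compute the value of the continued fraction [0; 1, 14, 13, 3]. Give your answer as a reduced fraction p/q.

Collapse the nested fraction from the inside out:
Start with 3.
13 + 1/(3/1) = 13 + 1/3 = 40/3
14 + 1/(40/3) = 14 + 3/40 = 563/40
1 + 1/(563/40) = 1 + 40/563 = 603/563
0 + 1/(603/563) = 0 + 563/603 = 563/603

563/603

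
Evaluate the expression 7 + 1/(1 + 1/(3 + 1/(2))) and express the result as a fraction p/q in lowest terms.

Start with 2.
3 + 1/(2/1) = 3 + 1/2 = 7/2
1 + 1/(7/2) = 1 + 2/7 = 9/7
7 + 1/(9/7) = 7 + 7/9 = 70/9

70/9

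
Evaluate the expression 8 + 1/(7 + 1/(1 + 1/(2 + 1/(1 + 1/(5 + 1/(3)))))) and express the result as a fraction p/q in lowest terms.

4593/565

Start with 3.
5 + 1/(3/1) = 5 + 1/3 = 16/3
1 + 1/(16/3) = 1 + 3/16 = 19/16
2 + 1/(19/16) = 2 + 16/19 = 54/19
1 + 1/(54/19) = 1 + 19/54 = 73/54
7 + 1/(73/54) = 7 + 54/73 = 565/73
8 + 1/(565/73) = 8 + 73/565 = 4593/565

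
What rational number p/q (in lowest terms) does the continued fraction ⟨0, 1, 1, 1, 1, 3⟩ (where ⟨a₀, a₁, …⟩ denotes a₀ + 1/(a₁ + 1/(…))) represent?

11/18

Collapse the nested fraction from the inside out:
Start with 3.
1 + 1/(3/1) = 1 + 1/3 = 4/3
1 + 1/(4/3) = 1 + 3/4 = 7/4
1 + 1/(7/4) = 1 + 4/7 = 11/7
1 + 1/(11/7) = 1 + 7/11 = 18/11
0 + 1/(18/11) = 0 + 11/18 = 11/18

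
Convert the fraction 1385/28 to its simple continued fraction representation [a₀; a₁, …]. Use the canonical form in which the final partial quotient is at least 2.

[49; 2, 6, 2]

⌊1385/28⌋ = 49, remainder 13
⌊28/13⌋ = 2, remainder 2
⌊13/2⌋ = 6, remainder 1
⌊2/1⌋ = 2, remainder 0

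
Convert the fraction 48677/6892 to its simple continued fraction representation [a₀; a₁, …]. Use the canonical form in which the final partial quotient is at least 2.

48677 ÷ 6892 → quotient 7, remainder 433
6892 ÷ 433 → quotient 15, remainder 397
433 ÷ 397 → quotient 1, remainder 36
397 ÷ 36 → quotient 11, remainder 1
36 ÷ 1 → quotient 36, remainder 0

[7; 15, 1, 11, 36]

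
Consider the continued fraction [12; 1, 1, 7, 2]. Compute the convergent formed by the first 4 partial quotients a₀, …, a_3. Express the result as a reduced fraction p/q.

188/15

Starting at the tail and folding back:
Start with 7.
1 + 1/(7/1) = 1 + 1/7 = 8/7
1 + 1/(8/7) = 1 + 7/8 = 15/8
12 + 1/(15/8) = 12 + 8/15 = 188/15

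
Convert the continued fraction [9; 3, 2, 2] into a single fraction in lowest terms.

Compute successive convergents:
a_0 = 9: 9/1
a_1 = 3: 28/3
a_2 = 2: 65/7
a_3 = 2: 158/17

158/17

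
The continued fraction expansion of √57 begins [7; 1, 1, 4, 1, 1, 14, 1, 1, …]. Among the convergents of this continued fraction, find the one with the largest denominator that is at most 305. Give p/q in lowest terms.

a_0 = 7: 7/1  (≤ bound)
a_1 = 1: 8/1  (≤ bound)
a_2 = 1: 15/2  (≤ bound)
a_3 = 4: 68/9  (≤ bound)
a_4 = 1: 83/11  (≤ bound)
a_5 = 1: 151/20  (≤ bound)
a_6 = 14: 2197/291  (≤ bound)
a_7 = 1: 2348/311  (> 305, stop)

2197/291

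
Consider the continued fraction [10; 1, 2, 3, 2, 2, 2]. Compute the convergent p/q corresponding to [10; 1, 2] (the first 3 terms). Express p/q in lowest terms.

32/3

a_0 = 10: 10/1
a_1 = 1: 11/1
a_2 = 2: 32/3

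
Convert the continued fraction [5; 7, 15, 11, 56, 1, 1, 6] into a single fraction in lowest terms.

4439870/863533

Start with 6.
1 + 1/(6/1) = 1 + 1/6 = 7/6
1 + 1/(7/6) = 1 + 6/7 = 13/7
56 + 1/(13/7) = 56 + 7/13 = 735/13
11 + 1/(735/13) = 11 + 13/735 = 8098/735
15 + 1/(8098/735) = 15 + 735/8098 = 122205/8098
7 + 1/(122205/8098) = 7 + 8098/122205 = 863533/122205
5 + 1/(863533/122205) = 5 + 122205/863533 = 4439870/863533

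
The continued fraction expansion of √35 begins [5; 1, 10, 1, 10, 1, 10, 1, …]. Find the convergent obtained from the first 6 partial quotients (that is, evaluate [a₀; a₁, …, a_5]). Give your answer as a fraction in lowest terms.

846/143

Work from the innermost term outward:
Start with 1.
10 + 1/(1/1) = 10 + 1/1 = 11/1
1 + 1/(11/1) = 1 + 1/11 = 12/11
10 + 1/(12/11) = 10 + 11/12 = 131/12
1 + 1/(131/12) = 1 + 12/131 = 143/131
5 + 1/(143/131) = 5 + 131/143 = 846/143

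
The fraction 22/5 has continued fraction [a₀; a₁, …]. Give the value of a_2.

Apply division with remainder until the remainder is 0:
22 ÷ 5 → quotient 4, remainder 2
5 ÷ 2 → quotient 2, remainder 1
2 ÷ 1 → quotient 2, remainder 0

2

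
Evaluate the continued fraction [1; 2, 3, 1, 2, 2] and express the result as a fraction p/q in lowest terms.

85/59

a_0 = 1: 1/1
a_1 = 2: 3/2
a_2 = 3: 10/7
a_3 = 1: 13/9
a_4 = 2: 36/25
a_5 = 2: 85/59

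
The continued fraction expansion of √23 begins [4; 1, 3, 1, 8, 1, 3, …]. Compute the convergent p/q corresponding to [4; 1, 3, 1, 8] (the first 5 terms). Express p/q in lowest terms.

211/44

a_0 = 4: 4/1
a_1 = 1: 5/1
a_2 = 3: 19/4
a_3 = 1: 24/5
a_4 = 8: 211/44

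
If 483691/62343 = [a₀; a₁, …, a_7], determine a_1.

1

Apply division with remainder until the remainder is 0:
483691 ÷ 62343 → quotient 7, remainder 47290
62343 ÷ 47290 → quotient 1, remainder 15053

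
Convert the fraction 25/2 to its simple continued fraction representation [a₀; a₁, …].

Apply division with remainder until the remainder is 0:
25 = 12·2 + 1, so a_0 = 12
2 = 2·1 + 0, so a_1 = 2

[12; 2]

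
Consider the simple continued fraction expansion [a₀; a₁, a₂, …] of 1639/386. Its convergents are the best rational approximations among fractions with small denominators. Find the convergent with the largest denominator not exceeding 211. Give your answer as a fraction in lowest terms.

276/65

List convergents until the denominator exceeds the bound:
a_0 = 4: 4/1  (≤ bound)
a_1 = 4: 17/4  (≤ bound)
a_2 = 15: 259/61  (≤ bound)
a_3 = 1: 276/65  (≤ bound)
a_4 = 5: 1639/386  (> 211, stop)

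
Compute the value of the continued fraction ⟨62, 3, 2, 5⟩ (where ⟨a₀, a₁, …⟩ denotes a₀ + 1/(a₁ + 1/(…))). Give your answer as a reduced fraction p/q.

Build up convergents one term at a time:
a_0 = 62: 62/1
a_1 = 3: 187/3
a_2 = 2: 436/7
a_3 = 5: 2367/38

2367/38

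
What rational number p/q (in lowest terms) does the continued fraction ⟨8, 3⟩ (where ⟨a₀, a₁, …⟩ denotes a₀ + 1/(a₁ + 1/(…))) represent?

25/3

Start with 3.
8 + 1/(3/1) = 8 + 1/3 = 25/3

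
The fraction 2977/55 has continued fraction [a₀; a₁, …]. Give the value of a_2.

1

2977 = 54·55 + 7, so a_0 = 54
55 = 7·7 + 6, so a_1 = 7
7 = 1·6 + 1, so a_2 = 1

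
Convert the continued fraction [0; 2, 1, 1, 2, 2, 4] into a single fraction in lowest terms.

53/137

a_0 = 0: 0/1
a_1 = 2: 1/2
a_2 = 1: 1/3
a_3 = 1: 2/5
a_4 = 2: 5/13
a_5 = 2: 12/31
a_6 = 4: 53/137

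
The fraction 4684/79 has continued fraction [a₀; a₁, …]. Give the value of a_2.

2

⌊4684/79⌋ = 59, remainder 23
⌊79/23⌋ = 3, remainder 10
⌊23/10⌋ = 2, remainder 3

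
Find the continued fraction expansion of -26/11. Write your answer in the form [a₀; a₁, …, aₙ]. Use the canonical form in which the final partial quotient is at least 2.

⌊-26/11⌋ = -3, remainder 7
⌊11/7⌋ = 1, remainder 4
⌊7/4⌋ = 1, remainder 3
⌊4/3⌋ = 1, remainder 1
⌊3/1⌋ = 3, remainder 0

[-3; 1, 1, 1, 3]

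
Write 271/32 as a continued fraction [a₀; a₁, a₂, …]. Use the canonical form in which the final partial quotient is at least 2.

271 ÷ 32 → quotient 8, remainder 15
32 ÷ 15 → quotient 2, remainder 2
15 ÷ 2 → quotient 7, remainder 1
2 ÷ 1 → quotient 2, remainder 0

[8; 2, 7, 2]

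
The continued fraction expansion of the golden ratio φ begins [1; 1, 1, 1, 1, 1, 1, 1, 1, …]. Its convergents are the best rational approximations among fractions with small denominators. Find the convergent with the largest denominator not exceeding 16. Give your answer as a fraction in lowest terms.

21/13

a_0 = 1: 1/1  (≤ bound)
a_1 = 1: 2/1  (≤ bound)
a_2 = 1: 3/2  (≤ bound)
a_3 = 1: 5/3  (≤ bound)
a_4 = 1: 8/5  (≤ bound)
a_5 = 1: 13/8  (≤ bound)
a_6 = 1: 21/13  (≤ bound)
a_7 = 1: 34/21  (> 16, stop)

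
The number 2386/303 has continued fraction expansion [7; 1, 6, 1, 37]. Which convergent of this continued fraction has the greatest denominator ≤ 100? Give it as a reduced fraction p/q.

a_0 = 7: 7/1  (≤ bound)
a_1 = 1: 8/1  (≤ bound)
a_2 = 6: 55/7  (≤ bound)
a_3 = 1: 63/8  (≤ bound)
a_4 = 37: 2386/303  (> 100, stop)

63/8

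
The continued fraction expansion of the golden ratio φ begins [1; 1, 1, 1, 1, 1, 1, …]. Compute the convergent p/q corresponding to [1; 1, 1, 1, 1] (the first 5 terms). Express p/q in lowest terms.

8/5

a_0 = 1: 1/1
a_1 = 1: 2/1
a_2 = 1: 3/2
a_3 = 1: 5/3
a_4 = 1: 8/5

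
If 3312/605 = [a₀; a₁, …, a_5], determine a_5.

⌊3312/605⌋ = 5, remainder 287
⌊605/287⌋ = 2, remainder 31
⌊287/31⌋ = 9, remainder 8
⌊31/8⌋ = 3, remainder 7
⌊8/7⌋ = 1, remainder 1
⌊7/1⌋ = 7, remainder 0

7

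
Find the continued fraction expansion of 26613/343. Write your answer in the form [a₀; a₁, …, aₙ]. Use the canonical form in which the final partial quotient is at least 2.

[77; 1, 1, 2, 3, 4, 1, 3]

26613 ÷ 343 → quotient 77, remainder 202
343 ÷ 202 → quotient 1, remainder 141
202 ÷ 141 → quotient 1, remainder 61
141 ÷ 61 → quotient 2, remainder 19
61 ÷ 19 → quotient 3, remainder 4
19 ÷ 4 → quotient 4, remainder 3
4 ÷ 3 → quotient 1, remainder 1
3 ÷ 1 → quotient 3, remainder 0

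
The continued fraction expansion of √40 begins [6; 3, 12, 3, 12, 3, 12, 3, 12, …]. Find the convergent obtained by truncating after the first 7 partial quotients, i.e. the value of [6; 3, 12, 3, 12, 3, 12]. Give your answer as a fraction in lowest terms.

337434/53353

a_0 = 6: 6/1
a_1 = 3: 19/3
a_2 = 12: 234/37
a_3 = 3: 721/114
a_4 = 12: 8886/1405
a_5 = 3: 27379/4329
a_6 = 12: 337434/53353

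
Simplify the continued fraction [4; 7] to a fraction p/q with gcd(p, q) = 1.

29/7

Use the convergent recurrence hₖ = aₖ·hₖ₋₁ + hₖ₋₂ (and likewise for the denominators kₖ):
a_0 = 4: 4/1
a_1 = 7: 29/7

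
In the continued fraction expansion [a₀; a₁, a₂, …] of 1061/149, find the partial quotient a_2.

3

Apply division with remainder until the remainder is 0:
1061 ÷ 149 → quotient 7, remainder 18
149 ÷ 18 → quotient 8, remainder 5
18 ÷ 5 → quotient 3, remainder 3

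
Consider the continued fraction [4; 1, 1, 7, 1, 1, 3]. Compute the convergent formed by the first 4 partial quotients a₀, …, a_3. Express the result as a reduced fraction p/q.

Starting at the tail and folding back:
Start with 7.
1 + 1/(7/1) = 1 + 1/7 = 8/7
1 + 1/(8/7) = 1 + 7/8 = 15/8
4 + 1/(15/8) = 4 + 8/15 = 68/15

68/15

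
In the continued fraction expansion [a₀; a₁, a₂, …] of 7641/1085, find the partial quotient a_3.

1

7641 ÷ 1085 → quotient 7, remainder 46
1085 ÷ 46 → quotient 23, remainder 27
46 ÷ 27 → quotient 1, remainder 19
27 ÷ 19 → quotient 1, remainder 8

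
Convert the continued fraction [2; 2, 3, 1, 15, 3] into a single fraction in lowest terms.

Starting at the tail and folding back:
Start with 3.
15 + 1/(3/1) = 15 + 1/3 = 46/3
1 + 1/(46/3) = 1 + 3/46 = 49/46
3 + 1/(49/46) = 3 + 46/49 = 193/49
2 + 1/(193/49) = 2 + 49/193 = 435/193
2 + 1/(435/193) = 2 + 193/435 = 1063/435

1063/435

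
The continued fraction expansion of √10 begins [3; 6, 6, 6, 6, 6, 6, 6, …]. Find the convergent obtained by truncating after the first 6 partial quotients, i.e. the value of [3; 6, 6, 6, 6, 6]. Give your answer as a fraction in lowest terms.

27379/8658

Work from the innermost term outward:
Start with 6.
6 + 1/(6/1) = 6 + 1/6 = 37/6
6 + 1/(37/6) = 6 + 6/37 = 228/37
6 + 1/(228/37) = 6 + 37/228 = 1405/228
6 + 1/(1405/228) = 6 + 228/1405 = 8658/1405
3 + 1/(8658/1405) = 3 + 1405/8658 = 27379/8658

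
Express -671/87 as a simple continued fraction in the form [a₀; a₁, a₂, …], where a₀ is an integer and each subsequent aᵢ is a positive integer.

[-8; 3, 2, 12]

-671 ÷ 87 → quotient -8, remainder 25
87 ÷ 25 → quotient 3, remainder 12
25 ÷ 12 → quotient 2, remainder 1
12 ÷ 1 → quotient 12, remainder 0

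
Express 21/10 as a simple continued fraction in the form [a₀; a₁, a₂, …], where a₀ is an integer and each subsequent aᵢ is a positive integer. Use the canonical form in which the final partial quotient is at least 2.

Run the Euclidean algorithm, recording each quotient:
21 ÷ 10 → quotient 2, remainder 1
10 ÷ 1 → quotient 10, remainder 0

[2; 10]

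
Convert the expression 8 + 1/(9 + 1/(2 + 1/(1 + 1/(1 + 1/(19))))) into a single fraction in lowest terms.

7466/921

a_0 = 8: 8/1
a_1 = 9: 73/9
a_2 = 2: 154/19
a_3 = 1: 227/28
a_4 = 1: 381/47
a_5 = 19: 7466/921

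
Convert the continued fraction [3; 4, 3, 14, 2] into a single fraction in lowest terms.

Start with 2.
14 + 1/(2/1) = 14 + 1/2 = 29/2
3 + 1/(29/2) = 3 + 2/29 = 89/29
4 + 1/(89/29) = 4 + 29/89 = 385/89
3 + 1/(385/89) = 3 + 89/385 = 1244/385

1244/385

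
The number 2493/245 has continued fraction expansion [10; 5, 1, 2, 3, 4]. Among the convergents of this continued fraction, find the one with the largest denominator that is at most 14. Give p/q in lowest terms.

61/6

a_0 = 10: 10/1  (≤ bound)
a_1 = 5: 51/5  (≤ bound)
a_2 = 1: 61/6  (≤ bound)
a_3 = 2: 173/17  (> 14, stop)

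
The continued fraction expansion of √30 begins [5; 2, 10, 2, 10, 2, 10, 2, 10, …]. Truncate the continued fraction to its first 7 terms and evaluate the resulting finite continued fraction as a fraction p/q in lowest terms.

Start with 10.
2 + 1/(10/1) = 2 + 1/10 = 21/10
10 + 1/(21/10) = 10 + 10/21 = 220/21
2 + 1/(220/21) = 2 + 21/220 = 461/220
10 + 1/(461/220) = 10 + 220/461 = 4830/461
2 + 1/(4830/461) = 2 + 461/4830 = 10121/4830
5 + 1/(10121/4830) = 5 + 4830/10121 = 55435/10121

55435/10121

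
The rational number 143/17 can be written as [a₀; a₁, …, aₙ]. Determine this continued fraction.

[8; 2, 2, 3]

143 = 8·17 + 7, so a_0 = 8
17 = 2·7 + 3, so a_1 = 2
7 = 2·3 + 1, so a_2 = 2
3 = 3·1 + 0, so a_3 = 3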